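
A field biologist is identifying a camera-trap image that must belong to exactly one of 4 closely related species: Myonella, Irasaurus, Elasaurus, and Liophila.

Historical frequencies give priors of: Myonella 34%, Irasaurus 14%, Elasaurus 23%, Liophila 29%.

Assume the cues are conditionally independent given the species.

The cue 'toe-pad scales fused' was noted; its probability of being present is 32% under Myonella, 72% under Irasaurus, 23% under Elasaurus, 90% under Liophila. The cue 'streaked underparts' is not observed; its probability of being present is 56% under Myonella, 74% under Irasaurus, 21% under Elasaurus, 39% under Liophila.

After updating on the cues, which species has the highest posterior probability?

For each hypothesis, the unnormalized posterior weight is prior × product of the cue likelihoods (using 1 − P(present | H) for each absent cue):
  Myonella: 0.34 × 0.32 × (1 − 0.56) = 0.047872
  Irasaurus: 0.14 × 0.72 × (1 − 0.74) = 0.026208
  Elasaurus: 0.23 × 0.23 × (1 − 0.21) = 0.041791
  Liophila: 0.29 × 0.90 × (1 − 0.39) = 0.15921
The unnormalized weights sum to 0.27508.
P(Myonella | evidence) ≈ 0.047872 / 0.27508 ≈ 0.174
P(Irasaurus | evidence) ≈ 0.026208 / 0.27508 ≈ 0.095
P(Elasaurus | evidence) ≈ 0.041791 / 0.27508 ≈ 0.152
P(Liophila | evidence) ≈ 0.15921 / 0.27508 ≈ 0.579
The largest is 0.579, so Liophila is most probable.

Liophila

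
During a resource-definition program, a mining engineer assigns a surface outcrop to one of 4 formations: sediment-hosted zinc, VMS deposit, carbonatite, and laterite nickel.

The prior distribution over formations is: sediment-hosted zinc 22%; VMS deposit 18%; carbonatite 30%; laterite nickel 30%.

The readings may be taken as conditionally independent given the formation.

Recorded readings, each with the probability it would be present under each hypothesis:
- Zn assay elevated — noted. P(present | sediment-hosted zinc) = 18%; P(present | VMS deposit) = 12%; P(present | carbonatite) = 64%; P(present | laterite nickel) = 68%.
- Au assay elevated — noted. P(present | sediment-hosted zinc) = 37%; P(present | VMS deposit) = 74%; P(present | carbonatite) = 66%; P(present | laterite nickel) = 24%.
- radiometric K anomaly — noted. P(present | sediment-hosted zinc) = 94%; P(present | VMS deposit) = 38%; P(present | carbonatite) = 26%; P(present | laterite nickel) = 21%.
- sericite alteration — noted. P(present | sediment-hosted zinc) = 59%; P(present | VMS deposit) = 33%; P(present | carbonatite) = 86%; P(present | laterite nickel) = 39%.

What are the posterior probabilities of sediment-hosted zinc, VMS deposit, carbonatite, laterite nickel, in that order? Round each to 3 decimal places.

By Bayes' rule with conditional independence, the unnormalized weight for each hypothesis is prior × ∏ likelihoods:
  sediment-hosted zinc: 0.22 × 0.18 × 0.37 × 0.94 × 0.59 = 0.008126
  VMS deposit: 0.18 × 0.12 × 0.74 × 0.38 × 0.33 = 0.0020044
  carbonatite: 0.30 × 0.64 × 0.66 × 0.26 × 0.86 = 0.028335
  laterite nickel: 0.30 × 0.68 × 0.24 × 0.21 × 0.39 = 0.0040098
Normalizing constant Z = 0.008126 + 0.0020044 + 0.028335 + 0.0040098 = 0.042475.
P(sediment-hosted zinc | evidence) = 0.008126 / 0.042475 ≈ 0.191
P(VMS deposit | evidence) = 0.0020044 / 0.042475 ≈ 0.047
P(carbonatite | evidence) = 0.028335 / 0.042475 ≈ 0.667
P(laterite nickel | evidence) = 0.0040098 / 0.042475 ≈ 0.094

0.191, 0.047, 0.667, 0.094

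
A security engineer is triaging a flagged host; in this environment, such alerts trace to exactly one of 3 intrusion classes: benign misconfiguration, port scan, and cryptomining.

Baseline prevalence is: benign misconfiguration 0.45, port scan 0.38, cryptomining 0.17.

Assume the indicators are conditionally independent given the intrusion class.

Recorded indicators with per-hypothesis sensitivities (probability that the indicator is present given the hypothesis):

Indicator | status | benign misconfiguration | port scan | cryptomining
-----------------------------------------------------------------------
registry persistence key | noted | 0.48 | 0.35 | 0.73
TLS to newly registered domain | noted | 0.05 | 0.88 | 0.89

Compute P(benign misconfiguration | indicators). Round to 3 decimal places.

0.045

By Bayes' rule with conditional independence, the unnormalized weight for each hypothesis is prior × ∏ likelihoods:
  benign misconfiguration: 0.45 × 0.48 × 0.05 = 0.0108
  port scan: 0.38 × 0.35 × 0.88 = 0.11704
  cryptomining: 0.17 × 0.73 × 0.89 = 0.11045
Marginal likelihood of the evidence = 0.23829.
P(benign misconfiguration | evidence) = 0.0108 / 0.23829 ≈ 0.045.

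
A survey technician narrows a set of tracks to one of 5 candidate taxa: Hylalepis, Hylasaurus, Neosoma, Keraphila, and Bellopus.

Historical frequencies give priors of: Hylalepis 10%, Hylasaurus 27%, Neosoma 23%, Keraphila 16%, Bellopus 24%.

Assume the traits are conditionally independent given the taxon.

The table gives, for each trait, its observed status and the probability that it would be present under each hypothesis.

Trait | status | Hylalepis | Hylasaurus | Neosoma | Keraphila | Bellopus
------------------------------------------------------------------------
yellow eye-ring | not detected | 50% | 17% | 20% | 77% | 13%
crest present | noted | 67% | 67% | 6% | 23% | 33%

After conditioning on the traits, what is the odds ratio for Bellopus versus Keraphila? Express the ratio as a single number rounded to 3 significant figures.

The normalizing constant cancels in an odds ratio, so compute prior × likelihood for the two hypotheses only (using 1 − P(present | H) for each absent trait):
  Bellopus: 0.24 × (1 − 0.13) × 0.33 = 0.068904
  Keraphila: 0.16 × (1 − 0.77) × 0.23 = 0.008464
Posterior odds = 0.068904 / 0.008464 ≈ 8.14.

8.14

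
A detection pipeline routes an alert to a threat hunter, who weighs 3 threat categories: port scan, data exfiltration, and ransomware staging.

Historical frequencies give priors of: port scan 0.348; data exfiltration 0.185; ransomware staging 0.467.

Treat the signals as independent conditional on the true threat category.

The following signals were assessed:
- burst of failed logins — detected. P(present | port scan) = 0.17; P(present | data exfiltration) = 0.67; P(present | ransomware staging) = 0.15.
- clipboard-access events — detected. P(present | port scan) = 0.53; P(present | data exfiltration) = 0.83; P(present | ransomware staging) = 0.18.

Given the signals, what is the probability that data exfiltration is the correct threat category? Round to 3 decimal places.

Multiply each prior by the joint likelihood of the signal pattern:
  port scan: 0.348 × 0.17 × 0.53 = 0.031355
  data exfiltration: 0.185 × 0.67 × 0.83 = 0.10288
  ransomware staging: 0.467 × 0.15 × 0.18 = 0.012609
The unnormalized weights sum to 0.14684.
P(data exfiltration | evidence) = 0.10288 / 0.14684 ≈ 0.701.

0.701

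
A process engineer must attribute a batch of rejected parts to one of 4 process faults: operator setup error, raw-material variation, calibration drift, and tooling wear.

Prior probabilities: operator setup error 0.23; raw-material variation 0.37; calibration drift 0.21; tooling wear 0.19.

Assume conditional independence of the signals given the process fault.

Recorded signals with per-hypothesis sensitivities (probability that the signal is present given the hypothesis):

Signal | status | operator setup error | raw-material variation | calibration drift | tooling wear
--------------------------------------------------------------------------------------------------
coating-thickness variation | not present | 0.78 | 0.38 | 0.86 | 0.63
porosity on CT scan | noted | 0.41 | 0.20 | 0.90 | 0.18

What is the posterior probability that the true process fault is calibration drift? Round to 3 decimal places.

For each hypothesis, the unnormalized posterior weight is prior × product of the signal likelihoods (using 1 − P(present | H) for each absent signal):
  operator setup error: 0.23 × (1 − 0.78) × 0.41 = 0.020746
  raw-material variation: 0.37 × (1 − 0.38) × 0.20 = 0.04588
  calibration drift: 0.21 × (1 − 0.86) × 0.90 = 0.02646
  tooling wear: 0.19 × (1 − 0.63) × 0.18 = 0.012654
Normalizing constant Z = 0.020746 + 0.04588 + 0.02646 + 0.012654 = 0.10574.
P(calibration drift | evidence) = 0.02646 / 0.10574 ≈ 0.250.

0.250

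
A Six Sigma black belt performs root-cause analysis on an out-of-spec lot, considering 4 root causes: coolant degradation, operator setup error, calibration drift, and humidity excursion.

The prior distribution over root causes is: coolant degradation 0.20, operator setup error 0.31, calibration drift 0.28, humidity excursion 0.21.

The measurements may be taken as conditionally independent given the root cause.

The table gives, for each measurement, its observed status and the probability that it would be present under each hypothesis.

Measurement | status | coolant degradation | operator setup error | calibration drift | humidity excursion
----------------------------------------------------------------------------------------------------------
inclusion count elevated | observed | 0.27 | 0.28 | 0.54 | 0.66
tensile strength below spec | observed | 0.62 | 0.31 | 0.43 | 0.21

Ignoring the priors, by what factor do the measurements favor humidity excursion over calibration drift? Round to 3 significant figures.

Take the product of per-measurement likelihoods under each hypothesis, then divide.
  humidity excursion: 0.66 × 0.21 = 0.1386
  calibration drift: 0.54 × 0.43 = 0.2322
Bayes factor = 0.1386 / 0.2322 ≈ 0.597

0.597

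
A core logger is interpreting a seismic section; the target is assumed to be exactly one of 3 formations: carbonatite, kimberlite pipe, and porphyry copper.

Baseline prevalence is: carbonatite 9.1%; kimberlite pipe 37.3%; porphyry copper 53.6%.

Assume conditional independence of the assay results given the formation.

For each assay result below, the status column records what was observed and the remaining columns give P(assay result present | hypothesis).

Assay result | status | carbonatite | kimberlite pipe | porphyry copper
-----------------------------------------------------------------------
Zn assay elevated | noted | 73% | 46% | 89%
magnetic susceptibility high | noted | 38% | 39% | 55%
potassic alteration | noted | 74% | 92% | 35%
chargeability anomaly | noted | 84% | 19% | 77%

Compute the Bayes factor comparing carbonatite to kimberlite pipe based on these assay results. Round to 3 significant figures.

The Bayes factor is the ratio of the joint likelihoods of the assay result pattern under the two hypotheses.
  carbonatite: 0.73 × 0.38 × 0.74 × 0.84 = 0.17243
  kimberlite pipe: 0.46 × 0.39 × 0.92 × 0.19 = 0.031359
Bayes factor = 0.17243 / 0.031359 ≈ 5.50

5.50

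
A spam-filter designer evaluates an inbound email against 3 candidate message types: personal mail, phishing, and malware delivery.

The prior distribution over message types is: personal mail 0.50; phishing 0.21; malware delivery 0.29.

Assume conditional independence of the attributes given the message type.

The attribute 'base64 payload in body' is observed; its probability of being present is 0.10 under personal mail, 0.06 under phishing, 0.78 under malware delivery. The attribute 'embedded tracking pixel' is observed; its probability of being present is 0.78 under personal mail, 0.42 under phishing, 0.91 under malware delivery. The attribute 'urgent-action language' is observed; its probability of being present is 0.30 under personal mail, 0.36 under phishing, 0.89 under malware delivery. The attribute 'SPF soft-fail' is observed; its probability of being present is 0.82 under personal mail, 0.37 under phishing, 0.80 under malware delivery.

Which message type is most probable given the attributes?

malware delivery

Multiply each prior by the joint likelihood of the attribute pattern:
  personal mail: 0.50 × 0.10 × 0.78 × 0.30 × 0.82 = 0.009594
  phishing: 0.21 × 0.06 × 0.42 × 0.36 × 0.37 = 0.00070489
  malware delivery: 0.29 × 0.78 × 0.91 × 0.89 × 0.80 = 0.14656
Marginal likelihood of the evidence = 0.15686.
P(personal mail | evidence) ≈ 0.009594 / 0.15686 ≈ 0.061
P(phishing | evidence) ≈ 0.00070489 / 0.15686 ≈ 0.004
P(malware delivery | evidence) ≈ 0.14656 / 0.15686 ≈ 0.934
The largest is 0.934, so malware delivery is most probable.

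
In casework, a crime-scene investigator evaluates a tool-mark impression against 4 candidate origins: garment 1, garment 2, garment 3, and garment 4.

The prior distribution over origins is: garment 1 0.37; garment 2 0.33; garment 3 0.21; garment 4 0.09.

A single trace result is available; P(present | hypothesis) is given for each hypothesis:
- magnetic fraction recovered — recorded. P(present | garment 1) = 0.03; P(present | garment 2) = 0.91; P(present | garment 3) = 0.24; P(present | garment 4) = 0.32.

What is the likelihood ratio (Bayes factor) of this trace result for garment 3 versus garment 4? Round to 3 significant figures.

0.750

Likelihood of this trace result under each hypothesis:
  garment 3: 0.24
  garment 4: 0.32
Bayes factor = 0.24 / 0.32 ≈ 0.750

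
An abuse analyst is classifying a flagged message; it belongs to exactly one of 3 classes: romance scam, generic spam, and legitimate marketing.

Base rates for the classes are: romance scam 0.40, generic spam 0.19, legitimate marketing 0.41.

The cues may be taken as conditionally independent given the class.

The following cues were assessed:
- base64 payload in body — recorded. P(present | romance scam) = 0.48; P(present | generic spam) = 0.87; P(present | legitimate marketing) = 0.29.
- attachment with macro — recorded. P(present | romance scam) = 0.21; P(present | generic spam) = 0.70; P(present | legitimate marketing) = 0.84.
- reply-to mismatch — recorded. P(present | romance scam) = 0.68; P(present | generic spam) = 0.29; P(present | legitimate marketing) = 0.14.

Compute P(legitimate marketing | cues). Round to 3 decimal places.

Multiply each prior by the joint likelihood of the cue pattern:
  romance scam: 0.40 × 0.48 × 0.21 × 0.68 = 0.027418
  generic spam: 0.19 × 0.87 × 0.70 × 0.29 = 0.033556
  legitimate marketing: 0.41 × 0.29 × 0.84 × 0.14 = 0.013983
Normalizing constant Z = 0.027418 + 0.033556 + 0.013983 = 0.074956.
P(legitimate marketing | evidence) = 0.013983 / 0.074956 ≈ 0.187.

0.187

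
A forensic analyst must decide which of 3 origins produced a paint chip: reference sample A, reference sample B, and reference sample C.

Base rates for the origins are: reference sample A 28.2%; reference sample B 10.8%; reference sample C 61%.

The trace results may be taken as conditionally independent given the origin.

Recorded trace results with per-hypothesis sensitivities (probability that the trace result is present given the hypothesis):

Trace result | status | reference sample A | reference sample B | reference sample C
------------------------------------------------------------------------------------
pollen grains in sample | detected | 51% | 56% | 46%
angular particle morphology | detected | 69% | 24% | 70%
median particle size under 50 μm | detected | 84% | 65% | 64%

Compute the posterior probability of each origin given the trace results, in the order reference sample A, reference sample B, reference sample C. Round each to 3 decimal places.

0.381, 0.043, 0.575

For each hypothesis, the unnormalized posterior weight is prior × product of the trace result likelihoods:
  reference sample A: 0.282 × 0.51 × 0.69 × 0.84 = 0.083358
  reference sample B: 0.108 × 0.56 × 0.24 × 0.65 = 0.0094349
  reference sample C: 0.610 × 0.46 × 0.70 × 0.64 = 0.12571
The unnormalized weights sum to 0.2185.
P(reference sample A | evidence) = 0.083358 / 0.2185 ≈ 0.381
P(reference sample B | evidence) = 0.0094349 / 0.2185 ≈ 0.043
P(reference sample C | evidence) = 0.12571 / 0.2185 ≈ 0.575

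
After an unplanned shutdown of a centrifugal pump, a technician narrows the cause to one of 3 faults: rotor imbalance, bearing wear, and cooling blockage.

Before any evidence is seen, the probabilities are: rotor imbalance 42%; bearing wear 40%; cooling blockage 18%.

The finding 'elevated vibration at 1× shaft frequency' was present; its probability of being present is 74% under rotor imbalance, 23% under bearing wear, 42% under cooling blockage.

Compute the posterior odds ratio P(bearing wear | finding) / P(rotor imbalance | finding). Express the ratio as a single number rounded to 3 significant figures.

Unnormalized posterior weight (prior times the finding likelihood) for each of the two hypotheses:
  bearing wear: 0.40 × 0.23 = 0.092
  rotor imbalance: 0.42 × 0.74 = 0.3108
Posterior odds = 0.092 / 0.3108 ≈ 0.296.

0.296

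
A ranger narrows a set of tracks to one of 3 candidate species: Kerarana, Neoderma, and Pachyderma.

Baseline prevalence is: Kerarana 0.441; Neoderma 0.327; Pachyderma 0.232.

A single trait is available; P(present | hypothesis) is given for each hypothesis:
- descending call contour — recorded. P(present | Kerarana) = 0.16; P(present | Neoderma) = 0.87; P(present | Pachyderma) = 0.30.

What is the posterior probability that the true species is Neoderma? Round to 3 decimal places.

0.670

By Bayes' rule, the unnormalized weight for each hypothesis is prior × likelihood:
  Kerarana: 0.441 × 0.16 = 0.07056
  Neoderma: 0.327 × 0.87 = 0.28449
  Pachyderma: 0.232 × 0.30 = 0.0696
Normalizing constant Z = 0.07056 + 0.28449 + 0.0696 = 0.42465.
P(Neoderma | evidence) = 0.28449 / 0.42465 ≈ 0.670.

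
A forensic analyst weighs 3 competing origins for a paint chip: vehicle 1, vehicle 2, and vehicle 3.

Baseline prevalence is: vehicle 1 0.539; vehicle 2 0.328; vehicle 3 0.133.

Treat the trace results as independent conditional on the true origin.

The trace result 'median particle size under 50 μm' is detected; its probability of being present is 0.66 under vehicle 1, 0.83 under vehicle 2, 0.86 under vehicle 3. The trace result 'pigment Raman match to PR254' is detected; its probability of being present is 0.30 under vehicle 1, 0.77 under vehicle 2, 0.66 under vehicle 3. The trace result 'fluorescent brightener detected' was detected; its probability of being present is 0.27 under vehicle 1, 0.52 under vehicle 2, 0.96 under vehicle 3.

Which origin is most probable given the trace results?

By Bayes' rule with conditional independence, the unnormalized weight for each hypothesis is prior × ∏ likelihoods:
  vehicle 1: 0.539 × 0.66 × 0.30 × 0.27 = 0.028815
  vehicle 2: 0.328 × 0.83 × 0.77 × 0.52 = 0.109
  vehicle 3: 0.133 × 0.86 × 0.66 × 0.96 = 0.072471
The unnormalized weights sum to 0.21029.
P(vehicle 1 | evidence) ≈ 0.028815 / 0.21029 ≈ 0.137
P(vehicle 2 | evidence) ≈ 0.109 / 0.21029 ≈ 0.518
P(vehicle 3 | evidence) ≈ 0.072471 / 0.21029 ≈ 0.345
The largest is 0.518, so vehicle 2 is most probable.

vehicle 2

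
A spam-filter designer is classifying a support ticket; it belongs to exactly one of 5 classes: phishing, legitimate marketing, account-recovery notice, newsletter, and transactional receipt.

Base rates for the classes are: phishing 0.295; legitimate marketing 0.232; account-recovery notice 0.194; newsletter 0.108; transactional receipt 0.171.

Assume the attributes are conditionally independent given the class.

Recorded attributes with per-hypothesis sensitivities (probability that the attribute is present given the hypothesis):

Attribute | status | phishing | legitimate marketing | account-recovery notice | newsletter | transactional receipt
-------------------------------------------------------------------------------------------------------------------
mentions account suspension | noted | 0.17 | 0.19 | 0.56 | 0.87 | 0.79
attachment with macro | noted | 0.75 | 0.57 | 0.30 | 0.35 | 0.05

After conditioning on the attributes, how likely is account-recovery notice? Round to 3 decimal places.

0.241

For each hypothesis, the unnormalized posterior weight is prior × product of the attribute likelihoods:
  phishing: 0.295 × 0.17 × 0.75 = 0.037613
  legitimate marketing: 0.232 × 0.19 × 0.57 = 0.025126
  account-recovery notice: 0.194 × 0.56 × 0.30 = 0.032592
  newsletter: 0.108 × 0.87 × 0.35 = 0.032886
  transactional receipt: 0.171 × 0.79 × 0.05 = 0.0067545
Normalizing constant Z = 0.037613 + 0.025126 + 0.032592 + 0.032886 + 0.0067545 = 0.13497.
P(account-recovery notice | evidence) = 0.032592 / 0.13497 ≈ 0.241.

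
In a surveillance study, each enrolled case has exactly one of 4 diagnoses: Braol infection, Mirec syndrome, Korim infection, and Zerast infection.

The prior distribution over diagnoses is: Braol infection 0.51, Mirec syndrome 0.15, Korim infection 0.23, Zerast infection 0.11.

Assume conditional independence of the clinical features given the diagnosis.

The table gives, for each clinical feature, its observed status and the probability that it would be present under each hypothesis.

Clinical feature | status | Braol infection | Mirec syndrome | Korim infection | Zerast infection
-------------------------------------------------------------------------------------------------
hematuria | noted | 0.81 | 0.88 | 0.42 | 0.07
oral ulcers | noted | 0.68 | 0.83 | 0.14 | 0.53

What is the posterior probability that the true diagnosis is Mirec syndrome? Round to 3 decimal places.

Multiply each prior by the joint likelihood of the clinical feature pattern:
  Braol infection: 0.51 × 0.81 × 0.68 = 0.28091
  Mirec syndrome: 0.15 × 0.88 × 0.83 = 0.10956
  Korim infection: 0.23 × 0.42 × 0.14 = 0.013524
  Zerast infection: 0.11 × 0.07 × 0.53 = 0.004081
Normalizing constant Z = 0.28091 + 0.10956 + 0.013524 + 0.004081 = 0.40807.
P(Mirec syndrome | evidence) = 0.10956 / 0.40807 ≈ 0.268.

0.268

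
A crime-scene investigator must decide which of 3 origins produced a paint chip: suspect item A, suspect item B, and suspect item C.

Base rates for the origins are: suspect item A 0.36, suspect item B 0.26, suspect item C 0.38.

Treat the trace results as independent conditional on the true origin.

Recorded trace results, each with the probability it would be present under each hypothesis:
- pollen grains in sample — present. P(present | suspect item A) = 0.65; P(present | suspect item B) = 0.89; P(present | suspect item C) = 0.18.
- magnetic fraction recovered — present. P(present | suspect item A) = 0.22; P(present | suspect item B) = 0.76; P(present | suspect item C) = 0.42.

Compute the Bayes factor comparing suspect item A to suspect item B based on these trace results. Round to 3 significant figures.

0.211

Joint likelihood of the trace result pattern under each hypothesis:
  suspect item A: 0.65 × 0.22 = 0.143
  suspect item B: 0.89 × 0.76 = 0.6764
Bayes factor = 0.143 / 0.6764 ≈ 0.211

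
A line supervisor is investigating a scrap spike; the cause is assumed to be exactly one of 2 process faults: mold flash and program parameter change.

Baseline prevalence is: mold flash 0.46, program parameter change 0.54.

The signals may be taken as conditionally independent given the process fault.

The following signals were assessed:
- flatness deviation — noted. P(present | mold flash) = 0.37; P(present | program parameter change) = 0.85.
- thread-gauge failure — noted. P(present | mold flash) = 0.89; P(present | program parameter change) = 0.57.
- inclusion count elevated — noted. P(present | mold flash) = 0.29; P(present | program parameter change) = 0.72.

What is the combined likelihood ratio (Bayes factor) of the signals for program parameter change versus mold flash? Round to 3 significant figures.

Take the product of per-signal likelihoods under each hypothesis, then divide.
  program parameter change: 0.85 × 0.57 × 0.72 = 0.34884
  mold flash: 0.37 × 0.89 × 0.29 = 0.095497
Bayes factor = 0.34884 / 0.095497 ≈ 3.65

3.65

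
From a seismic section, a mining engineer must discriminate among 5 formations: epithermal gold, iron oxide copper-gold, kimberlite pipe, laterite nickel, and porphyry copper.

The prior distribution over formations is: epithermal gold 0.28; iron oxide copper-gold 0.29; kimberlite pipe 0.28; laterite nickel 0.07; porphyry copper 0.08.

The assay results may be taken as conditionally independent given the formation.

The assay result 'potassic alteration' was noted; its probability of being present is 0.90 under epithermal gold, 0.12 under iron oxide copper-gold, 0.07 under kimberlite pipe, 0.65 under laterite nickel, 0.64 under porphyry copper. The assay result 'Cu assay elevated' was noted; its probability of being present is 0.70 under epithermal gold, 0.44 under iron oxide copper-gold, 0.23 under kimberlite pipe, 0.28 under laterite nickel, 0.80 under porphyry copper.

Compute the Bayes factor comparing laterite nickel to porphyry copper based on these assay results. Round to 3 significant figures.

Take the product of per-assay result likelihoods under each hypothesis, then divide.
  laterite nickel: 0.65 × 0.28 = 0.182
  porphyry copper: 0.64 × 0.80 = 0.512
Bayes factor = 0.182 / 0.512 ≈ 0.355

0.355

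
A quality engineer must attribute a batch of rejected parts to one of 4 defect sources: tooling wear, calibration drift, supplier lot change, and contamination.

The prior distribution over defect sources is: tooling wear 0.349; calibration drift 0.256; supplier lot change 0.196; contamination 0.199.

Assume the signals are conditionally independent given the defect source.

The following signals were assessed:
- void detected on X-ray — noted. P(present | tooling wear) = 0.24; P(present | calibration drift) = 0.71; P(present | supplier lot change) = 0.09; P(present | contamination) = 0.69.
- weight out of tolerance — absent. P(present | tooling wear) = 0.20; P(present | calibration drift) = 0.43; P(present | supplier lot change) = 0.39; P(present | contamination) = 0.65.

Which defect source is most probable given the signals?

For each hypothesis, the unnormalized posterior weight is prior × product of the signal likelihoods (using 1 − P(present | H) for each absent signal):
  tooling wear: 0.349 × 0.24 × (1 − 0.20) = 0.067008
  calibration drift: 0.256 × 0.71 × (1 − 0.43) = 0.1036
  supplier lot change: 0.196 × 0.09 × (1 − 0.39) = 0.01076
  contamination: 0.199 × 0.69 × (1 − 0.65) = 0.048058
The unnormalized weights sum to 0.22943.
P(tooling wear | evidence) ≈ 0.067008 / 0.22943 ≈ 0.292
P(calibration drift | evidence) ≈ 0.1036 / 0.22943 ≈ 0.452
P(supplier lot change | evidence) ≈ 0.01076 / 0.22943 ≈ 0.047
P(contamination | evidence) ≈ 0.048058 / 0.22943 ≈ 0.209
The largest is 0.452, so calibration drift is most probable.

calibration drift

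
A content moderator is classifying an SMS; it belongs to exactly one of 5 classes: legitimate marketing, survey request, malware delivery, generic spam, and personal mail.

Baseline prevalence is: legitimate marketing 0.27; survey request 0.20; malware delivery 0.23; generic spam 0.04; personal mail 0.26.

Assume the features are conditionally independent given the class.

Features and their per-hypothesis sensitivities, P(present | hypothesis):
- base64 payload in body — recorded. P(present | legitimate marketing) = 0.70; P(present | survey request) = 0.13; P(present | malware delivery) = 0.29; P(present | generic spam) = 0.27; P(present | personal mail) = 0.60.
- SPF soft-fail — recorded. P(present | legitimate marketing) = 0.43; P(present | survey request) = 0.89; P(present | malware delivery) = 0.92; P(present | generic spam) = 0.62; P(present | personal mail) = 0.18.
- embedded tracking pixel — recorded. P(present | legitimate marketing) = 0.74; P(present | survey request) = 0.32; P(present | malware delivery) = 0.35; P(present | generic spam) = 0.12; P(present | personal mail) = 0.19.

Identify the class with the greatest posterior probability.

Multiply each prior by the joint likelihood of the feature pattern:
  legitimate marketing: 0.27 × 0.70 × 0.43 × 0.74 = 0.06014
  survey request: 0.20 × 0.13 × 0.89 × 0.32 = 0.0074048
  malware delivery: 0.23 × 0.29 × 0.92 × 0.35 = 0.021477
  generic spam: 0.04 × 0.27 × 0.62 × 0.12 = 0.00080352
  personal mail: 0.26 × 0.60 × 0.18 × 0.19 = 0.0053352
Marginal likelihood of the evidence = 0.095161.
P(legitimate marketing | evidence) ≈ 0.06014 / 0.095161 ≈ 0.632
P(survey request | evidence) ≈ 0.0074048 / 0.095161 ≈ 0.078
P(malware delivery | evidence) ≈ 0.021477 / 0.095161 ≈ 0.226
P(generic spam | evidence) ≈ 0.00080352 / 0.095161 ≈ 0.008
P(personal mail | evidence) ≈ 0.0053352 / 0.095161 ≈ 0.056
The largest is 0.632, so legitimate marketing is most probable.

legitimate marketing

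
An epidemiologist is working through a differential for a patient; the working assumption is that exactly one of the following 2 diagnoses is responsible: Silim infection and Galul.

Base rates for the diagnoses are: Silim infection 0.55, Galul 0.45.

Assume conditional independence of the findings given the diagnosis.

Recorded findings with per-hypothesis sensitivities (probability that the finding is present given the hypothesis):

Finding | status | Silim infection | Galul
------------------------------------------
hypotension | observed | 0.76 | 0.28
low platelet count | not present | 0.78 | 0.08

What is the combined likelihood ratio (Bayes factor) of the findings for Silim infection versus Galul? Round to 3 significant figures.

Joint likelihood of the evidence pattern under each hypothesis (using 1 − P(present | H) for each absent finding):
  Silim infection: 0.76 × (1 − 0.78) = 0.1672
  Galul: 0.28 × (1 − 0.08) = 0.2576
Bayes factor = 0.1672 / 0.2576 ≈ 0.649

0.649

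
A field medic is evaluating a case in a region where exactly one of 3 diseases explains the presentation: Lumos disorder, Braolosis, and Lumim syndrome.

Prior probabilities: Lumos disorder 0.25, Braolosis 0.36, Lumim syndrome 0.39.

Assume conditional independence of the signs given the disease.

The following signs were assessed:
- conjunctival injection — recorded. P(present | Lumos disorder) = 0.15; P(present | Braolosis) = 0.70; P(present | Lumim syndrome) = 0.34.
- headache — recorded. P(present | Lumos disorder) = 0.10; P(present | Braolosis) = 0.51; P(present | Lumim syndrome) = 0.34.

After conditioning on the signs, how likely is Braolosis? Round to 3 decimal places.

By Bayes' rule with conditional independence, the unnormalized weight for each hypothesis is prior × ∏ likelihoods:
  Lumos disorder: 0.25 × 0.15 × 0.10 = 0.00375
  Braolosis: 0.36 × 0.70 × 0.51 = 0.12852
  Lumim syndrome: 0.39 × 0.34 × 0.34 = 0.045084
Normalizing constant Z = 0.00375 + 0.12852 + 0.045084 = 0.17735.
P(Braolosis | evidence) = 0.12852 / 0.17735 ≈ 0.725.

0.725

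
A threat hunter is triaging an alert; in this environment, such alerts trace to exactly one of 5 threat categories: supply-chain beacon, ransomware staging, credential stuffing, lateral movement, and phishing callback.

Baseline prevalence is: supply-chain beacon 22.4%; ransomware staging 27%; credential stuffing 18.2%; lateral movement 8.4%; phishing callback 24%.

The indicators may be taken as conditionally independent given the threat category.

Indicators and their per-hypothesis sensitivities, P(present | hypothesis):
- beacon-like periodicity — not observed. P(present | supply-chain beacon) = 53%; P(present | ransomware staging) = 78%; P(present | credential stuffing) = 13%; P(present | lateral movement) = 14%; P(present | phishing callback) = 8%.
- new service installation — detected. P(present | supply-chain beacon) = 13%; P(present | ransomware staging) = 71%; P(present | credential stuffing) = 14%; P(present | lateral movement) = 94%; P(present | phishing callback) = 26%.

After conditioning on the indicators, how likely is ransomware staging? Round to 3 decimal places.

0.207

By Bayes' rule with conditional independence, the unnormalized weight for each hypothesis is prior × ∏ likelihoods (using 1 − P(present | H) for each absent indicator):
  supply-chain beacon: 0.224 × (1 − 0.53) × 0.13 = 0.013686
  ransomware staging: 0.270 × (1 − 0.78) × 0.71 = 0.042174
  credential stuffing: 0.182 × (1 − 0.13) × 0.14 = 0.022168
  lateral movement: 0.084 × (1 − 0.14) × 0.94 = 0.067906
  phishing callback: 0.240 × (1 − 0.08) × 0.26 = 0.057408
Normalizing constant Z = 0.013686 + 0.042174 + 0.022168 + 0.067906 + 0.057408 = 0.20334.
P(ransomware staging | evidence) = 0.042174 / 0.20334 ≈ 0.207.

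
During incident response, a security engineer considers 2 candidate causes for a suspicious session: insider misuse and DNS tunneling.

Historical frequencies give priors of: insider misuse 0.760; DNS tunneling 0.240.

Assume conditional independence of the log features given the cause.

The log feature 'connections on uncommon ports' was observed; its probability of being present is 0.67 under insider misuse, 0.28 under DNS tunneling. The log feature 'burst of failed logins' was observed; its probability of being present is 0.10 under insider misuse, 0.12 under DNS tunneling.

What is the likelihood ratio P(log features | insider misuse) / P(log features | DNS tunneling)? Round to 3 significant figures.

The Bayes factor is the ratio of the joint likelihoods of the log feature pattern under the two hypotheses.
  insider misuse: 0.67 × 0.10 = 0.067
  DNS tunneling: 0.28 × 0.12 = 0.0336
Bayes factor = 0.067 / 0.0336 ≈ 1.99

1.99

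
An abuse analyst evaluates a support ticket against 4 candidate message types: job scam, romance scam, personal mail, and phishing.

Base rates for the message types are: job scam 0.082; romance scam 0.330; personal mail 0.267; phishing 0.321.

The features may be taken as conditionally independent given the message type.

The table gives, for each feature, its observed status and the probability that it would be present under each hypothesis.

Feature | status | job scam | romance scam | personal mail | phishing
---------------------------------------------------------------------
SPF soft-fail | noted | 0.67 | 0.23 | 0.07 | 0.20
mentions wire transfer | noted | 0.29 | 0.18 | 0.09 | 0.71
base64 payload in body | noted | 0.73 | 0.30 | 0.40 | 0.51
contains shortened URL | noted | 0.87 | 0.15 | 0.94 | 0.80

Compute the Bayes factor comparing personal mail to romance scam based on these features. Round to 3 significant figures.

1.27

Take the product of per-feature likelihoods under each hypothesis, then divide.
  personal mail: 0.07 × 0.09 × 0.40 × 0.94 = 0.0023688
  romance scam: 0.23 × 0.18 × 0.30 × 0.15 = 0.001863
Bayes factor = 0.0023688 / 0.001863 ≈ 1.27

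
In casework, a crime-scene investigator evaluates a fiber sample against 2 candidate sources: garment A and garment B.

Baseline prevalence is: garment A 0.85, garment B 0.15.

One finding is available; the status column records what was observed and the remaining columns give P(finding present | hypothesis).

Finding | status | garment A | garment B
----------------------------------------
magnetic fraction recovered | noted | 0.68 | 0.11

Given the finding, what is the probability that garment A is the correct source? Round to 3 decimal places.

By Bayes' rule, the unnormalized weight for each hypothesis is prior × likelihood:
  garment A: 0.85 × 0.68 = 0.578
  garment B: 0.15 × 0.11 = 0.0165
The unnormalized weights sum to 0.5945.
P(garment A | evidence) = 0.578 / 0.5945 ≈ 0.972.

0.972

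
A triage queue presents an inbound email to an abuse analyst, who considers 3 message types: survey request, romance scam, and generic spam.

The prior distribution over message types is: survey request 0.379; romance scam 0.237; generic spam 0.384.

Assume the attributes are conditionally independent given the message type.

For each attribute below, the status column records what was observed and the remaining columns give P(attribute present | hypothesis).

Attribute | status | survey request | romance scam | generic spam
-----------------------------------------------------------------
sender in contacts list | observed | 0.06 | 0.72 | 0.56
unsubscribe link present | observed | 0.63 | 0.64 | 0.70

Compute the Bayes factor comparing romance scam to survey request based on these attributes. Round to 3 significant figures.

Take the product of per-attribute likelihoods under each hypothesis, then divide.
  romance scam: 0.72 × 0.64 = 0.4608
  survey request: 0.06 × 0.63 = 0.0378
Bayes factor = 0.4608 / 0.0378 ≈ 12.2

12.2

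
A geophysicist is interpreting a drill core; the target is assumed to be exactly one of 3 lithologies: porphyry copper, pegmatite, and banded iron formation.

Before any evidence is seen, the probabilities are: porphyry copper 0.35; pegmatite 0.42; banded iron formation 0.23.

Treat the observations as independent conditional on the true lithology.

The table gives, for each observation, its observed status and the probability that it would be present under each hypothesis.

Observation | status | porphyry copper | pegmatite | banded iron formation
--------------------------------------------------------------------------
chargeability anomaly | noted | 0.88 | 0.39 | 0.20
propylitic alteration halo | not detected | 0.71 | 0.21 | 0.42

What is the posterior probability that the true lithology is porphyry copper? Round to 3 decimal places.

0.364

By Bayes' rule with conditional independence, the unnormalized weight for each hypothesis is prior × ∏ likelihoods (using 1 − P(present | H) for each absent observation):
  porphyry copper: 0.35 × 0.88 × (1 − 0.71) = 0.08932
  pegmatite: 0.42 × 0.39 × (1 − 0.21) = 0.1294
  banded iron formation: 0.23 × 0.20 × (1 − 0.42) = 0.02668
The unnormalized weights sum to 0.2454.
P(porphyry copper | evidence) = 0.08932 / 0.2454 ≈ 0.364.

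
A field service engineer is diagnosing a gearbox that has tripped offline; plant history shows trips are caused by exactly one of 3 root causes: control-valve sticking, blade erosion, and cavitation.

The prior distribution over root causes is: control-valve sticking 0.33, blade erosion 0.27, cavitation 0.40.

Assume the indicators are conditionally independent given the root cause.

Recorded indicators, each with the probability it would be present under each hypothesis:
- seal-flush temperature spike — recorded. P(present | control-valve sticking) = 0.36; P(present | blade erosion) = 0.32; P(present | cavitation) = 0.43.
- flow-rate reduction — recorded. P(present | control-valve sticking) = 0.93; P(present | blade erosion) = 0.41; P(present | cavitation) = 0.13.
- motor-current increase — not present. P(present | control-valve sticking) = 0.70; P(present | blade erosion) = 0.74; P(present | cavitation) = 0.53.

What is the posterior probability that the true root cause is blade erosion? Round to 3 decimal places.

By Bayes' rule with conditional independence, the unnormalized weight for each hypothesis is prior × ∏ likelihoods (using 1 − P(present | H) for each absent indicator):
  control-valve sticking: 0.33 × 0.36 × 0.93 × (1 − 0.70) = 0.033145
  blade erosion: 0.27 × 0.32 × 0.41 × (1 − 0.74) = 0.0092102
  cavitation: 0.40 × 0.43 × 0.13 × (1 − 0.53) = 0.010509
Marginal likelihood of the evidence = 0.052865.
P(blade erosion | evidence) = 0.0092102 / 0.052865 ≈ 0.174.

0.174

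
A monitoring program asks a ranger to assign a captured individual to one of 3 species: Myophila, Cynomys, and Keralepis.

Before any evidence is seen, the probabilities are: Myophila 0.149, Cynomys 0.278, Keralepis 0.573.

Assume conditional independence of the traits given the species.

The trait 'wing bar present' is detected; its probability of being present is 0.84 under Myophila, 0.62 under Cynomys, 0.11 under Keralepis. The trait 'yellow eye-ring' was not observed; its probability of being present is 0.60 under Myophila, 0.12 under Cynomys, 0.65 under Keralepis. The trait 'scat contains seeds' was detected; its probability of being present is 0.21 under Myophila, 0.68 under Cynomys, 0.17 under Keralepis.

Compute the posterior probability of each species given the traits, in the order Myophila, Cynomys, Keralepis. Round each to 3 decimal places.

0.090, 0.879, 0.032

For each hypothesis, the unnormalized posterior weight is prior × product of the trait likelihoods (using 1 − P(present | H) for each absent trait):
  Myophila: 0.149 × 0.84 × (1 − 0.60) × 0.21 = 0.010513
  Cynomys: 0.278 × 0.62 × (1 − 0.12) × 0.68 = 0.10314
  Keralepis: 0.573 × 0.11 × (1 − 0.65) × 0.17 = 0.0037503
Normalizing constant Z = 0.010513 + 0.10314 + 0.0037503 = 0.1174.
P(Myophila | evidence) = 0.010513 / 0.1174 ≈ 0.090
P(Cynomys | evidence) = 0.10314 / 0.1174 ≈ 0.879
P(Keralepis | evidence) = 0.0037503 / 0.1174 ≈ 0.032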